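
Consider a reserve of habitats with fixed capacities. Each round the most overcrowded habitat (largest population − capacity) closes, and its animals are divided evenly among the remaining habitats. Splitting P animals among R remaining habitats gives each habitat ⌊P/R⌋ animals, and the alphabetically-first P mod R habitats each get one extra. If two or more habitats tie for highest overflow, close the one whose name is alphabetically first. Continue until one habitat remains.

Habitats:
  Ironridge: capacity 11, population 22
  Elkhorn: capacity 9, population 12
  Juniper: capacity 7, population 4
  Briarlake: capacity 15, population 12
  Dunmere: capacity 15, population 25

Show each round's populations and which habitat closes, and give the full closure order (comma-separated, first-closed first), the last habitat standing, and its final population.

Round 1: Briarlake=12 Dunmere=25 Elkhorn=12 Ironridge=22 Juniper=4 → close Ironridge (overflow 11)
  22÷4 = 5 each, +1 to first 2
Round 2: Briarlake=18 Dunmere=31 Elkhorn=17 Juniper=9 → close Dunmere (overflow 16)
  31÷3 = 10 each, +1 to first 1
Round 3: Briarlake=29 Elkhorn=27 Juniper=19 → close Elkhorn (overflow 18)
  27÷2 = 13 each, +1 to first 1
Round 4: Briarlake=43 Juniper=32 → close Briarlake (overflow 28)
  43÷1 = 43 each, +1 to first 0

Closure order: Ironridge, Dunmere, Elkhorn, Briarlake
Last habitat: Juniper with 75 animals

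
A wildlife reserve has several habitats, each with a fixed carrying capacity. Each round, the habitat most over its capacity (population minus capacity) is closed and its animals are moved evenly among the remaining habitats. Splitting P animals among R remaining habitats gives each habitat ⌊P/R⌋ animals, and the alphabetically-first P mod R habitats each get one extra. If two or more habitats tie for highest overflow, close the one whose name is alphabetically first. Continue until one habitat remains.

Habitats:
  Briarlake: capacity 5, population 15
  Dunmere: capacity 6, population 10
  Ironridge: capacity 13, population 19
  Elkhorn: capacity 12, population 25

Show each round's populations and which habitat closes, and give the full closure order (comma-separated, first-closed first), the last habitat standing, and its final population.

Round 1: Briarlake=15 Dunmere=10 Elkhorn=25 Ironridge=19 → close Elkhorn (overflow 13)
  25÷3 = 8 each, +1 to first 1
Round 2: Briarlake=24 Dunmere=18 Ironridge=27 → close Briarlake (overflow 19)
  24÷2 = 12 each, +1 to first 0
Round 3: Dunmere=30 Ironridge=39 → close Ironridge (overflow 26)
  39÷1 = 39 each, +1 to first 0

Closure order: Elkhorn, Briarlake, Ironridge
Last habitat: Dunmere with 69 animals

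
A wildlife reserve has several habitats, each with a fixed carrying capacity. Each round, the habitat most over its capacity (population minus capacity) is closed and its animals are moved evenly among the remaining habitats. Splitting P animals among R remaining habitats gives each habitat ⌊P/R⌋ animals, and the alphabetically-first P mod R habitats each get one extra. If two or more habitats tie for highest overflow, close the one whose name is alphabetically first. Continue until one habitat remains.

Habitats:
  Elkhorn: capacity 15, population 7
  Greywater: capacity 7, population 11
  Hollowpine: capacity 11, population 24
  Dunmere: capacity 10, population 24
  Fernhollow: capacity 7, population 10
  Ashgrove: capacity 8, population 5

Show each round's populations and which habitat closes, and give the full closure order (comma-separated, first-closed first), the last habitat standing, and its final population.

Closure order: Dunmere, Hollowpine, Greywater, Fernhollow, Ashgrove
Last habitat: Elkhorn with 81 animals

Round 1: Ashgrove=5 Dunmere=24 Elkhorn=7 Fernhollow=10 Greywater=11 Hollowpine=24 → close Dunmere (overflow 14)
  24÷5 = 4 each, +1 to first 4
Round 2: Ashgrove=10 Elkhorn=12 Fernhollow=15 Greywater=16 Hollowpine=28 → close Hollowpine (overflow 17)
  28÷4 = 7 each, +1 to first 0
Round 3: Ashgrove=17 Elkhorn=19 Fernhollow=22 Greywater=23 → close Greywater (overflow 16)
  23÷3 = 7 each, +1 to first 2
Round 4: Ashgrove=25 Elkhorn=27 Fernhollow=29 → close Fernhollow (overflow 22)
  29÷2 = 14 each, +1 to first 1
Round 5: Ashgrove=40 Elkhorn=41 → close Ashgrove (overflow 32)
  40÷1 = 40 each, +1 to first 0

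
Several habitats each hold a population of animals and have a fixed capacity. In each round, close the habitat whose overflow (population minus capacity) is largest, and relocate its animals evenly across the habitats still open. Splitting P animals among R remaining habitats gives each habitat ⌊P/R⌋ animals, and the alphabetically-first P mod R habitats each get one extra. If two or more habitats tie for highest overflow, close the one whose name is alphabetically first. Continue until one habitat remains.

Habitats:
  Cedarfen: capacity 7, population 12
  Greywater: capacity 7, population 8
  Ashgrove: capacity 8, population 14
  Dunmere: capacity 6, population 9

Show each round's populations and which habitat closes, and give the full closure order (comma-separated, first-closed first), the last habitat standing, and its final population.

Closure order: Ashgrove, Cedarfen, Dunmere
Last habitat: Greywater with 43 animals

Round 1: Ashgrove=14 Cedarfen=12 Dunmere=9 Greywater=8 → close Ashgrove (overflow 6)
  14÷3 = 4 each, +1 to first 2
Round 2: Cedarfen=17 Dunmere=14 Greywater=12 → close Cedarfen (overflow 10)
  17÷2 = 8 each, +1 to first 1
Round 3: Dunmere=23 Greywater=20 → close Dunmere (overflow 17)
  23÷1 = 23 each, +1 to first 0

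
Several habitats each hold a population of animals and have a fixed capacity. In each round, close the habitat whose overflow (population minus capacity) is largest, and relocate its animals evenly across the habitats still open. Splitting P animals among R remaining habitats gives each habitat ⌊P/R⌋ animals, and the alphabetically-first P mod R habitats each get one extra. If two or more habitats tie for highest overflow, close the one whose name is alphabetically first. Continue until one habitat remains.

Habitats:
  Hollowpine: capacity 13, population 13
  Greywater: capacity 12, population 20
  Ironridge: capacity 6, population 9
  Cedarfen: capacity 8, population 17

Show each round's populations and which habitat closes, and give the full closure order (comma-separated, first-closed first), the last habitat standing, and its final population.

Round 1: Cedarfen=17 Greywater=20 Hollowpine=13 Ironridge=9 → close Cedarfen (overflow 9)
  17÷3 = 5 each, +1 to first 2
Round 2: Greywater=26 Hollowpine=19 Ironridge=14 → close Greywater (overflow 14)
  26÷2 = 13 each, +1 to first 0
Round 3: Hollowpine=32 Ironridge=27 → close Ironridge (overflow 21)
  27÷1 = 27 each, +1 to first 0

Closure order: Cedarfen, Greywater, Ironridge
Last habitat: Hollowpine with 59 animals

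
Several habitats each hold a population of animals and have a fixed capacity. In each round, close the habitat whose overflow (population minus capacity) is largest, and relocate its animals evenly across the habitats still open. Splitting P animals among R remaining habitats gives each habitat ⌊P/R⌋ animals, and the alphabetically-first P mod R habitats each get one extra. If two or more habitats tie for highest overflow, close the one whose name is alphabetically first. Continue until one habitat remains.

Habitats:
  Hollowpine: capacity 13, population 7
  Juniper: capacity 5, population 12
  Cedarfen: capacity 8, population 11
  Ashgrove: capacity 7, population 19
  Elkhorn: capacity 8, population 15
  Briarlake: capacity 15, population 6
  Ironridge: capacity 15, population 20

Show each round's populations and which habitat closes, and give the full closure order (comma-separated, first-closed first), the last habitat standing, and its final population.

Closure order: Ashgrove, Elkhorn, Juniper, Cedarfen, Ironridge, Briarlake
Last habitat: Hollowpine with 90 animals

Round 1: Ashgrove=19 Briarlake=6 Cedarfen=11 Elkhorn=15 Hollowpine=7 Ironridge=20 Juniper=12 → close Ashgrove (overflow 12)
  19÷6 = 3 each, +1 to first 1
Round 2: Briarlake=10 Cedarfen=14 Elkhorn=18 Hollowpine=10 Ironridge=23 Juniper=15 → close Elkhorn (overflow 10)
  18÷5 = 3 each, +1 to first 3
Round 3: Briarlake=14 Cedarfen=18 Hollowpine=14 Ironridge=26 Juniper=18 → close Juniper (overflow 13)
  18÷4 = 4 each, +1 to first 2
Round 4: Briarlake=19 Cedarfen=23 Hollowpine=18 Ironridge=30 → close Cedarfen (overflow 15)
  23÷3 = 7 each, +1 to first 2
Round 5: Briarlake=27 Hollowpine=26 Ironridge=37 → close Ironridge (overflow 22)
  37÷2 = 18 each, +1 to first 1
Round 6: Briarlake=46 Hollowpine=44 → close Briarlake (overflow 31)
  46÷1 = 46 each, +1 to first 0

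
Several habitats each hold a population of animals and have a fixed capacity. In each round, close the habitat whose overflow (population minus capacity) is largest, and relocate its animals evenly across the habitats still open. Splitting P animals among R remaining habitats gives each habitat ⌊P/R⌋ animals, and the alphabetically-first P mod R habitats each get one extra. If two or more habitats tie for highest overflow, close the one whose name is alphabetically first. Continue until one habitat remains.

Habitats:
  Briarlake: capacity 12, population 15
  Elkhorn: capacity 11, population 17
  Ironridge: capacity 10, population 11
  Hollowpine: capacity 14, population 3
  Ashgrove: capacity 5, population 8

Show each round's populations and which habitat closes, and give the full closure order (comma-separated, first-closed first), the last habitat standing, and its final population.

Round 1: Ashgrove=8 Briarlake=15 Elkhorn=17 Hollowpine=3 Ironridge=11 → close Elkhorn (overflow 6)
  17÷4 = 4 each, +1 to first 1
Round 2: Ashgrove=13 Briarlake=19 Hollowpine=7 Ironridge=15 → close Ashgrove (overflow 8)
  13÷3 = 4 each, +1 to first 1
Round 3: Briarlake=24 Hollowpine=11 Ironridge=19 → close Briarlake (overflow 12)
  24÷2 = 12 each, +1 to first 0
Round 4: Hollowpine=23 Ironridge=31 → close Ironridge (overflow 21)
  31÷1 = 31 each, +1 to first 0

Closure order: Elkhorn, Ashgrove, Briarlake, Ironridge
Last habitat: Hollowpine with 54 animals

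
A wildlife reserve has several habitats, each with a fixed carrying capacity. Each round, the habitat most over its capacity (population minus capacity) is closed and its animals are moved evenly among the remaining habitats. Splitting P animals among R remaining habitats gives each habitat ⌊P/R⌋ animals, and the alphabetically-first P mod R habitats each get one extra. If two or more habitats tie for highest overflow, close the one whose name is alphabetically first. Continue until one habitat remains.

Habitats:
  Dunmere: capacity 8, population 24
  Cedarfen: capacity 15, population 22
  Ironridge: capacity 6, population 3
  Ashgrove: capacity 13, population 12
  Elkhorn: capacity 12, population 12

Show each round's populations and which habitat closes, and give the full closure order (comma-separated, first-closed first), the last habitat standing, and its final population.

Round 1: Ashgrove=12 Cedarfen=22 Dunmere=24 Elkhorn=12 Ironridge=3 → close Dunmere (overflow 16)
  24÷4 = 6 each, +1 to first 0
Round 2: Ashgrove=18 Cedarfen=28 Elkhorn=18 Ironridge=9 → close Cedarfen (overflow 13)
  28÷3 = 9 each, +1 to first 1
Round 3: Ashgrove=28 Elkhorn=27 Ironridge=18 → close Ashgrove (overflow 15)
  28÷2 = 14 each, +1 to first 0
Round 4: Elkhorn=41 Ironridge=32 → close Elkhorn (overflow 29)
  41÷1 = 41 each, +1 to first 0

Closure order: Dunmere, Cedarfen, Ashgrove, Elkhorn
Last habitat: Ironridge with 73 animals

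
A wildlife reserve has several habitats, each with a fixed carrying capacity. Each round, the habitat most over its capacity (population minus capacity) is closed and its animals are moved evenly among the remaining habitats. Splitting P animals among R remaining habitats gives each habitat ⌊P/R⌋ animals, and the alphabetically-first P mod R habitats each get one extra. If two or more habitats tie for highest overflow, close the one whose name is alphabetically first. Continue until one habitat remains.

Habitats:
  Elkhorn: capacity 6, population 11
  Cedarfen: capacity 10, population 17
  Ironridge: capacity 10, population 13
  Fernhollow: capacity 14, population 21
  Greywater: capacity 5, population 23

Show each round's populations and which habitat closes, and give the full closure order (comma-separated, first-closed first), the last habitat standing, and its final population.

Round 1: Cedarfen=17 Elkhorn=11 Fernhollow=21 Greywater=23 Ironridge=13 → close Greywater (overflow 18)
  23÷4 = 5 each, +1 to first 3
Round 2: Cedarfen=23 Elkhorn=17 Fernhollow=27 Ironridge=18 → close Cedarfen (overflow 13)
  23÷3 = 7 each, +1 to first 2
Round 3: Elkhorn=25 Fernhollow=35 Ironridge=25 → close Fernhollow (overflow 21)
  35÷2 = 17 each, +1 to first 1
Round 4: Elkhorn=43 Ironridge=42 → close Elkhorn (overflow 37)
  43÷1 = 43 each, +1 to first 0

Closure order: Greywater, Cedarfen, Fernhollow, Elkhorn
Last habitat: Ironridge with 85 animals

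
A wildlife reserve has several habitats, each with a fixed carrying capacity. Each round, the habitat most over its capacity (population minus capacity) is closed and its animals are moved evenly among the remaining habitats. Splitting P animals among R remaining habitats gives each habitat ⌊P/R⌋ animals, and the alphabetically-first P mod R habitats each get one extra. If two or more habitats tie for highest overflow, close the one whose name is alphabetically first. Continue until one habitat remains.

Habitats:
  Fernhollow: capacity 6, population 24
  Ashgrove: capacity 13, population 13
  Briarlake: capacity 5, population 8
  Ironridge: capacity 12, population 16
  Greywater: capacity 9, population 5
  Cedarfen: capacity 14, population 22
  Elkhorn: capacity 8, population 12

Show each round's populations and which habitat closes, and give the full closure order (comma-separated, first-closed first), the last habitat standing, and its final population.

Round 1: Ashgrove=13 Briarlake=8 Cedarfen=22 Elkhorn=12 Fernhollow=24 Greywater=5 Ironridge=16 → close Fernhollow (overflow 18)
  24÷6 = 4 each, +1 to first 0
Round 2: Ashgrove=17 Briarlake=12 Cedarfen=26 Elkhorn=16 Greywater=9 Ironridge=20 → close Cedarfen (overflow 12)
  26÷5 = 5 each, +1 to first 1
Round 3: Ashgrove=23 Briarlake=17 Elkhorn=21 Greywater=14 Ironridge=25 → close Elkhorn (overflow 13)
  21÷4 = 5 each, +1 to first 1
Round 4: Ashgrove=29 Briarlake=22 Greywater=19 Ironridge=30 → close Ironridge (overflow 18)
  30÷3 = 10 each, +1 to first 0
Round 5: Ashgrove=39 Briarlake=32 Greywater=29 → close Briarlake (overflow 27)
  32÷2 = 16 each, +1 to first 0
Round 6: Ashgrove=55 Greywater=45 → close Ashgrove (overflow 42)
  55÷1 = 55 each, +1 to first 0

Closure order: Fernhollow, Cedarfen, Elkhorn, Ironridge, Briarlake, Ashgrove
Last habitat: Greywater with 100 animals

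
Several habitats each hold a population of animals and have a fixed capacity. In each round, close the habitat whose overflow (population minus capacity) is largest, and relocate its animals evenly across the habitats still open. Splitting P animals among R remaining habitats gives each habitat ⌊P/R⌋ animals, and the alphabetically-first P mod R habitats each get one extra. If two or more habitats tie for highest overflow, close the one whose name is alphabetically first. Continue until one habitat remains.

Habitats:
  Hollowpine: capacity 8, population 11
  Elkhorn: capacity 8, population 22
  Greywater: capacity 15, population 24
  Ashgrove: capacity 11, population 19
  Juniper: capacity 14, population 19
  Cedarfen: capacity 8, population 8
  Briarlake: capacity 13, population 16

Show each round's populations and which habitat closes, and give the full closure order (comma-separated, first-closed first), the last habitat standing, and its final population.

Round 1: Ashgrove=19 Briarlake=16 Cedarfen=8 Elkhorn=22 Greywater=24 Hollowpine=11 Juniper=19 → close Elkhorn (overflow 14)
  22÷6 = 3 each, +1 to first 4
Round 2: Ashgrove=23 Briarlake=20 Cedarfen=12 Greywater=28 Hollowpine=14 Juniper=22 → close Greywater (overflow 13)
  28÷5 = 5 each, +1 to first 3
Round 3: Ashgrove=29 Briarlake=26 Cedarfen=18 Hollowpine=19 Juniper=27 → close Ashgrove (overflow 18)
  29÷4 = 7 each, +1 to first 1
Round 4: Briarlake=34 Cedarfen=25 Hollowpine=26 Juniper=34 → close Briarlake (overflow 21)
  34÷3 = 11 each, +1 to first 1
Round 5: Cedarfen=37 Hollowpine=37 Juniper=45 → close Juniper (overflow 31)
  45÷2 = 22 each, +1 to first 1
Round 6: Cedarfen=60 Hollowpine=59 → close Cedarfen (overflow 52)
  60÷1 = 60 each, +1 to first 0

Closure order: Elkhorn, Greywater, Ashgrove, Briarlake, Juniper, Cedarfen
Last habitat: Hollowpine with 119 animals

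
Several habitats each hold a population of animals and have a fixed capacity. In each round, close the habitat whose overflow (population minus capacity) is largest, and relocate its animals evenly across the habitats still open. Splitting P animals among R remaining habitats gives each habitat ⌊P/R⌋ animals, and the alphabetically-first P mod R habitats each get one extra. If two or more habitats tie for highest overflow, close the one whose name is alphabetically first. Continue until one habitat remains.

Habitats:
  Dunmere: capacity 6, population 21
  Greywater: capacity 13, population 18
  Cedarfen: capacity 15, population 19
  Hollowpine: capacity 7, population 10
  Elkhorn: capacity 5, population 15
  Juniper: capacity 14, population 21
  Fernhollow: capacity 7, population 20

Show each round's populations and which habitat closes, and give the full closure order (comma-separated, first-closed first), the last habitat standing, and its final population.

Closure order: Dunmere, Fernhollow, Elkhorn, Juniper, Cedarfen, Greywater
Last habitat: Hollowpine with 124 animals

Round 1: Cedarfen=19 Dunmere=21 Elkhorn=15 Fernhollow=20 Greywater=18 Hollowpine=10 Juniper=21 → close Dunmere (overflow 15)
  21÷6 = 3 each, +1 to first 3
Round 2: Cedarfen=23 Elkhorn=19 Fernhollow=24 Greywater=21 Hollowpine=13 Juniper=24 → close Fernhollow (overflow 17)
  24÷5 = 4 each, +1 to first 4
Round 3: Cedarfen=28 Elkhorn=24 Greywater=26 Hollowpine=18 Juniper=28 → close Elkhorn (overflow 19)
  24÷4 = 6 each, +1 to first 0
Round 4: Cedarfen=34 Greywater=32 Hollowpine=24 Juniper=34 → close Juniper (overflow 20)
  34÷3 = 11 each, +1 to first 1
Round 5: Cedarfen=46 Greywater=43 Hollowpine=35 → close Cedarfen (overflow 31)
  46÷2 = 23 each, +1 to first 0
Round 6: Greywater=66 Hollowpine=58 → close Greywater (overflow 53)
  66÷1 = 66 each, +1 to first 0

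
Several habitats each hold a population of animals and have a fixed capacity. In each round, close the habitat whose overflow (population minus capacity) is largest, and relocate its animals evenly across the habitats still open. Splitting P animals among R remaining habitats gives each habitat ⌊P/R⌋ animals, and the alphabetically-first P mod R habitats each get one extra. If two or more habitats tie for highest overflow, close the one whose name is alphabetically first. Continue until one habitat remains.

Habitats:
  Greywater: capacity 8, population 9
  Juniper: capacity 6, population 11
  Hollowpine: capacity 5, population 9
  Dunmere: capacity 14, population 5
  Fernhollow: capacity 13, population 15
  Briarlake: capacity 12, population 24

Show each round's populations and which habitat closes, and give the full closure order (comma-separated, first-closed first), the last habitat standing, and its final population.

Round 1: Briarlake=24 Dunmere=5 Fernhollow=15 Greywater=9 Hollowpine=9 Juniper=11 → close Briarlake (overflow 12)
  24÷5 = 4 each, +1 to first 4
Round 2: Dunmere=10 Fernhollow=20 Greywater=14 Hollowpine=14 Juniper=15 → close Hollowpine (overflow 9)
  14÷4 = 3 each, +1 to first 2
Round 3: Dunmere=14 Fernhollow=24 Greywater=17 Juniper=18 → close Juniper (overflow 12)
  18÷3 = 6 each, +1 to first 0
Round 4: Dunmere=20 Fernhollow=30 Greywater=23 → close Fernhollow (overflow 17)
  30÷2 = 15 each, +1 to first 0
Round 5: Dunmere=35 Greywater=38 → close Greywater (overflow 30)
  38÷1 = 38 each, +1 to first 0

Closure order: Briarlake, Hollowpine, Juniper, Fernhollow, Greywater
Last habitat: Dunmere with 73 animals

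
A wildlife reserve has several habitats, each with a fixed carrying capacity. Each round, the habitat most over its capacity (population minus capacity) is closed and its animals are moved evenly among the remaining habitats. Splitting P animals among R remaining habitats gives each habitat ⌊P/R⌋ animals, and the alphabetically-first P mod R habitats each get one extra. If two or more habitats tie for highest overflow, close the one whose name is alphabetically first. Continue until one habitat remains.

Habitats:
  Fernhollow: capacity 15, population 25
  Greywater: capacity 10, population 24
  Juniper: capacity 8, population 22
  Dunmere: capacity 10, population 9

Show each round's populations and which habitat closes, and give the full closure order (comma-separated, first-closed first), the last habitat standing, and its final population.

Closure order: Greywater, Juniper, Fernhollow
Last habitat: Dunmere with 80 animals

Round 1: Dunmere=9 Fernhollow=25 Greywater=24 Juniper=22 → close Greywater (overflow 14)
  24÷3 = 8 each, +1 to first 0
Round 2: Dunmere=17 Fernhollow=33 Juniper=30 → close Juniper (overflow 22)
  30÷2 = 15 each, +1 to first 0
Round 3: Dunmere=32 Fernhollow=48 → close Fernhollow (overflow 33)
  48÷1 = 48 each, +1 to first 0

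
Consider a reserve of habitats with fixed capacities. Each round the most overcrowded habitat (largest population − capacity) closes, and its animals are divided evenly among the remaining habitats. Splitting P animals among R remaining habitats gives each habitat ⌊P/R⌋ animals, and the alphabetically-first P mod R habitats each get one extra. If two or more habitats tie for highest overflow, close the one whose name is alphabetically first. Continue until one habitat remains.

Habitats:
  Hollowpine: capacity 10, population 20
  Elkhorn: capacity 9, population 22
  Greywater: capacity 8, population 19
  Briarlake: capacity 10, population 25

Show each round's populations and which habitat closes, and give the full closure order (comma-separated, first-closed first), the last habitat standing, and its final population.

Closure order: Briarlake, Elkhorn, Greywater
Last habitat: Hollowpine with 86 animals

Round 1: Briarlake=25 Elkhorn=22 Greywater=19 Hollowpine=20 → close Briarlake (overflow 15)
  25÷3 = 8 each, +1 to first 1
Round 2: Elkhorn=31 Greywater=27 Hollowpine=28 → close Elkhorn (overflow 22)
  31÷2 = 15 each, +1 to first 1
Round 3: Greywater=43 Hollowpine=43 → close Greywater (overflow 35)
  43÷1 = 43 each, +1 to first 0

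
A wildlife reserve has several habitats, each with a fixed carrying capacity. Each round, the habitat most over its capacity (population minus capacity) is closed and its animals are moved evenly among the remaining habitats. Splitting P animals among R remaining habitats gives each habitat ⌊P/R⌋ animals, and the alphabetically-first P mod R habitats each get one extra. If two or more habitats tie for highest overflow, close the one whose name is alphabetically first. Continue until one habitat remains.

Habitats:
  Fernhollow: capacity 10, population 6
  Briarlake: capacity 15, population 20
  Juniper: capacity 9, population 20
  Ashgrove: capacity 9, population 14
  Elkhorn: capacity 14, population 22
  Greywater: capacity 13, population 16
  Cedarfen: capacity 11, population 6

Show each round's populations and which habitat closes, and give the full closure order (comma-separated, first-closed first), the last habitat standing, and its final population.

Round 1: Ashgrove=14 Briarlake=20 Cedarfen=6 Elkhorn=22 Fernhollow=6 Greywater=16 Juniper=20 → close Juniper (overflow 11)
  20÷6 = 3 each, +1 to first 2
Round 2: Ashgrove=18 Briarlake=24 Cedarfen=9 Elkhorn=25 Fernhollow=9 Greywater=19 → close Elkhorn (overflow 11)
  25÷5 = 5 each, +1 to first 0
Round 3: Ashgrove=23 Briarlake=29 Cedarfen=14 Fernhollow=14 Greywater=24 → close Ashgrove (overflow 14)
  23÷4 = 5 each, +1 to first 3
Round 4: Briarlake=35 Cedarfen=20 Fernhollow=20 Greywater=29 → close Briarlake (overflow 20)
  35÷3 = 11 each, +1 to first 2
Round 5: Cedarfen=32 Fernhollow=32 Greywater=40 → close Greywater (overflow 27)
  40÷2 = 20 each, +1 to first 0
Round 6: Cedarfen=52 Fernhollow=52 → close Fernhollow (overflow 42)
  52÷1 = 52 each, +1 to first 0

Closure order: Juniper, Elkhorn, Ashgrove, Briarlake, Greywater, Fernhollow
Last habitat: Cedarfen with 104 animals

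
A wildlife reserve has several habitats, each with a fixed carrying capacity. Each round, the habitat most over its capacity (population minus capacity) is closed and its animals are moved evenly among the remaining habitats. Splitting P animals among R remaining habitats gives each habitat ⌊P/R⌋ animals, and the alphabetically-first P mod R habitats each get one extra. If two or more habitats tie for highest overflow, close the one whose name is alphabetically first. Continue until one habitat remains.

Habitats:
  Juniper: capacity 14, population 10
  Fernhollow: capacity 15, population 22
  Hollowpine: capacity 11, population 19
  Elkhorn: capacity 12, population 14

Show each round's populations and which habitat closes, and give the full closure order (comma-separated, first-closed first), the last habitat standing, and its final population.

Closure order: Hollowpine, Fernhollow, Elkhorn
Last habitat: Juniper with 65 animals

Round 1: Elkhorn=14 Fernhollow=22 Hollowpine=19 Juniper=10 → close Hollowpine (overflow 8)
  19÷3 = 6 each, +1 to first 1
Round 2: Elkhorn=21 Fernhollow=28 Juniper=16 → close Fernhollow (overflow 13)
  28÷2 = 14 each, +1 to first 0
Round 3: Elkhorn=35 Juniper=30 → close Elkhorn (overflow 23)
  35÷1 = 35 each, +1 to first 0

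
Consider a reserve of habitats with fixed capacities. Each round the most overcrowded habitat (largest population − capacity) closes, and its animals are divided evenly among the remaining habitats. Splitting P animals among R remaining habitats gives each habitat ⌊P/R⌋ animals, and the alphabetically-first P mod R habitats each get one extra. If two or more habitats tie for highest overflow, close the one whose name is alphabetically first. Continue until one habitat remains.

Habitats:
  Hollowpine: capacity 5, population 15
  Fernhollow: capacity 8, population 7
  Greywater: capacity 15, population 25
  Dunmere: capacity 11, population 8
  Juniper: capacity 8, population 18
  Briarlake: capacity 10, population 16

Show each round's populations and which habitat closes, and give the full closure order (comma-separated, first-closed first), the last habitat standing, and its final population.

Round 1: Briarlake=16 Dunmere=8 Fernhollow=7 Greywater=25 Hollowpine=15 Juniper=18 → close Greywater (overflow 10)
  25÷5 = 5 each, +1 to first 0
Round 2: Briarlake=21 Dunmere=13 Fernhollow=12 Hollowpine=20 Juniper=23 → close Hollowpine (overflow 15)
  20÷4 = 5 each, +1 to first 0
Round 3: Briarlake=26 Dunmere=18 Fernhollow=17 Juniper=28 → close Juniper (overflow 20)
  28÷3 = 9 each, +1 to first 1
Round 4: Briarlake=36 Dunmere=27 Fernhollow=26 → close Briarlake (overflow 26)
  36÷2 = 18 each, +1 to first 0
Round 5: Dunmere=45 Fernhollow=44 → close Fernhollow (overflow 36)
  44÷1 = 44 each, +1 to first 0

Closure order: Greywater, Hollowpine, Juniper, Briarlake, Fernhollow
Last habitat: Dunmere with 89 animals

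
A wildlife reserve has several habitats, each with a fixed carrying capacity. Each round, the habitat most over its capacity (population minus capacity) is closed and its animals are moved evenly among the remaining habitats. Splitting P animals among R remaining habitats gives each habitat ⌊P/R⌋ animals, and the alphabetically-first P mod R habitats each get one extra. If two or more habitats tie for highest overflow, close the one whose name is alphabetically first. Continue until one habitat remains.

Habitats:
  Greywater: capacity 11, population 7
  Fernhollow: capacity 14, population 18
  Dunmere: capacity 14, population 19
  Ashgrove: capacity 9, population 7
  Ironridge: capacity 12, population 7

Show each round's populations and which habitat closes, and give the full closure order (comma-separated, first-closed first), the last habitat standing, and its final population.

Closure order: Dunmere, Fernhollow, Ashgrove, Greywater
Last habitat: Ironridge with 58 animals

Round 1: Ashgrove=7 Dunmere=19 Fernhollow=18 Greywater=7 Ironridge=7 → close Dunmere (overflow 5)
  19÷4 = 4 each, +1 to first 3
Round 2: Ashgrove=12 Fernhollow=23 Greywater=12 Ironridge=11 → close Fernhollow (overflow 9)
  23÷3 = 7 each, +1 to first 2
Round 3: Ashgrove=20 Greywater=20 Ironridge=18 → close Ashgrove (overflow 11)
  20÷2 = 10 each, +1 to first 0
Round 4: Greywater=30 Ironridge=28 → close Greywater (overflow 19)
  30÷1 = 30 each, +1 to first 0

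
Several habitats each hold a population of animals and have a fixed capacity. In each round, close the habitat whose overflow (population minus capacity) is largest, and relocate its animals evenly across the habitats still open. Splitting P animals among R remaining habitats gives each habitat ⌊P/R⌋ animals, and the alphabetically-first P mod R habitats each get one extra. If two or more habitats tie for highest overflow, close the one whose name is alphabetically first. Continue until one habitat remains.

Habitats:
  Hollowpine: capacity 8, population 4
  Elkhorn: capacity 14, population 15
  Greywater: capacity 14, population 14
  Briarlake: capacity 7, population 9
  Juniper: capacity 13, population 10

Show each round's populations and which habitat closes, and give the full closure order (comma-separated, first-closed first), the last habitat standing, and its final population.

Round 1: Briarlake=9 Elkhorn=15 Greywater=14 Hollowpine=4 Juniper=10 → close Briarlake (overflow 2)
  9÷4 = 2 each, +1 to first 1
Round 2: Elkhorn=18 Greywater=16 Hollowpine=6 Juniper=12 → close Elkhorn (overflow 4)
  18÷3 = 6 each, +1 to first 0
Round 3: Greywater=22 Hollowpine=12 Juniper=18 → close Greywater (overflow 8)
  22÷2 = 11 each, +1 to first 0
Round 4: Hollowpine=23 Juniper=29 → close Juniper (overflow 16)
  29÷1 = 29 each, +1 to first 0

Closure order: Briarlake, Elkhorn, Greywater, Juniper
Last habitat: Hollowpine with 52 animals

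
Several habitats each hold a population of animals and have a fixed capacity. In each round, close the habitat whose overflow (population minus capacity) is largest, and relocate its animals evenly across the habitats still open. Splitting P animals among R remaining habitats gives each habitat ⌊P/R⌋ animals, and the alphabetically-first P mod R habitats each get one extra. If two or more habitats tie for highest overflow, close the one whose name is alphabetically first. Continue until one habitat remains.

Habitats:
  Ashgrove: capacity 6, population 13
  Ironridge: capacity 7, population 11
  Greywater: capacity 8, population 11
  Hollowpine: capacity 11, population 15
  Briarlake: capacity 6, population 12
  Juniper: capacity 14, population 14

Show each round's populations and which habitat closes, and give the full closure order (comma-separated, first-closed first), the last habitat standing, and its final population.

Closure order: Ashgrove, Briarlake, Hollowpine, Greywater, Ironridge
Last habitat: Juniper with 76 animals

Round 1: Ashgrove=13 Briarlake=12 Greywater=11 Hollowpine=15 Ironridge=11 Juniper=14 → close Ashgrove (overflow 7)
  13÷5 = 2 each, +1 to first 3
Round 2: Briarlake=15 Greywater=14 Hollowpine=18 Ironridge=13 Juniper=16 → close Briarlake (overflow 9)
  15÷4 = 3 each, +1 to first 3
Round 3: Greywater=18 Hollowpine=22 Ironridge=17 Juniper=19 → close Hollowpine (overflow 11)
  22÷3 = 7 each, +1 to first 1
Round 4: Greywater=26 Ironridge=24 Juniper=26 → close Greywater (overflow 18)
  26÷2 = 13 each, +1 to first 0
Round 5: Ironridge=37 Juniper=39 → close Ironridge (overflow 30)
  37÷1 = 37 each, +1 to first 0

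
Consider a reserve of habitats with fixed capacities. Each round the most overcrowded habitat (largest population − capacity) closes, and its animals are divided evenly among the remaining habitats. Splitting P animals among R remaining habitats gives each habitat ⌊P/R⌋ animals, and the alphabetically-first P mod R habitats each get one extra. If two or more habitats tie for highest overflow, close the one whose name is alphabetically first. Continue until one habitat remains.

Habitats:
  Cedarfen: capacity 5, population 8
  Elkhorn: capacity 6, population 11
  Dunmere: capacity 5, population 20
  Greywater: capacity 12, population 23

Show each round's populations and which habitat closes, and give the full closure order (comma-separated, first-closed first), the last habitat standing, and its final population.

Round 1: Cedarfen=8 Dunmere=20 Elkhorn=11 Greywater=23 → close Dunmere (overflow 15)
  20÷3 = 6 each, +1 to first 2
Round 2: Cedarfen=15 Elkhorn=18 Greywater=29 → close Greywater (overflow 17)
  29÷2 = 14 each, +1 to first 1
Round 3: Cedarfen=30 Elkhorn=32 → close Elkhorn (overflow 26)
  32÷1 = 32 each, +1 to first 0

Closure order: Dunmere, Greywater, Elkhorn
Last habitat: Cedarfen with 62 animals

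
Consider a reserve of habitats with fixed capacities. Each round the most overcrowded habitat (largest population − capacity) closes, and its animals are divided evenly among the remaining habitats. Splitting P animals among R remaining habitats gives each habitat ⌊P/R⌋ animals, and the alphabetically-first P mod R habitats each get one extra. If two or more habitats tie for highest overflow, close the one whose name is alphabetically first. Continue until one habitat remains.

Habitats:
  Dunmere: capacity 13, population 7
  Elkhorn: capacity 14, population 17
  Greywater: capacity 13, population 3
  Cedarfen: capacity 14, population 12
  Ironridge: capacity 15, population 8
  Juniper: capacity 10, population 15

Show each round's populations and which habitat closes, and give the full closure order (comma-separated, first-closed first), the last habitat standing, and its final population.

Round 1: Cedarfen=12 Dunmere=7 Elkhorn=17 Greywater=3 Ironridge=8 Juniper=15 → close Juniper (overflow 5)
  15÷5 = 3 each, +1 to first 0
Round 2: Cedarfen=15 Dunmere=10 Elkhorn=20 Greywater=6 Ironridge=11 → close Elkhorn (overflow 6)
  20÷4 = 5 each, +1 to first 0
Round 3: Cedarfen=20 Dunmere=15 Greywater=11 Ironridge=16 → close Cedarfen (overflow 6)
  20÷3 = 6 each, +1 to first 2
Round 4: Dunmere=22 Greywater=18 Ironridge=22 → close Dunmere (overflow 9)
  22÷2 = 11 each, +1 to first 0
Round 5: Greywater=29 Ironridge=33 → close Ironridge (overflow 18)
  33÷1 = 33 each, +1 to first 0

Closure order: Juniper, Elkhorn, Cedarfen, Dunmere, Ironridge
Last habitat: Greywater with 62 animals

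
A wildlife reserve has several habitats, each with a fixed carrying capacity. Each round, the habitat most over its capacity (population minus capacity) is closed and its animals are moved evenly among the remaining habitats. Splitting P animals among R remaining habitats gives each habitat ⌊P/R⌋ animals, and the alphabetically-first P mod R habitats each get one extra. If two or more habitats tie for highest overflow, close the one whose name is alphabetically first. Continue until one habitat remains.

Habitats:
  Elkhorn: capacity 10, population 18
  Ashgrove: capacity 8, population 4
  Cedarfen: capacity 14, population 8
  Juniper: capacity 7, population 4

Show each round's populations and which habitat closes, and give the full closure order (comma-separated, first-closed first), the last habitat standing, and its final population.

Closure order: Elkhorn, Juniper, Ashgrove
Last habitat: Cedarfen with 34 animals

Round 1: Ashgrove=4 Cedarfen=8 Elkhorn=18 Juniper=4 → close Elkhorn (overflow 8)
  18÷3 = 6 each, +1 to first 0
Round 2: Ashgrove=10 Cedarfen=14 Juniper=10 → close Juniper (overflow 3)
  10÷2 = 5 each, +1 to first 0
Round 3: Ashgrove=15 Cedarfen=19 → close Ashgrove (overflow 7)
  15÷1 = 15 each, +1 to first 0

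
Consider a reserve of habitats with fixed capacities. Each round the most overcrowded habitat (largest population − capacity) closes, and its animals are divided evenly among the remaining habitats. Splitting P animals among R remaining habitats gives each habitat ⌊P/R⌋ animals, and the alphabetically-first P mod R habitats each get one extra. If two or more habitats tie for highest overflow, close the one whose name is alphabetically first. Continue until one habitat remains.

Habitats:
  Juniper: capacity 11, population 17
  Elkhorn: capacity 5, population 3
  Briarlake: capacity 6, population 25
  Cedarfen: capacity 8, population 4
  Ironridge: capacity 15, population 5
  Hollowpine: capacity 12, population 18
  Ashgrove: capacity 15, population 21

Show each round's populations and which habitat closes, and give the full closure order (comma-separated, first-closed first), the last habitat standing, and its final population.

Round 1: Ashgrove=21 Briarlake=25 Cedarfen=4 Elkhorn=3 Hollowpine=18 Ironridge=5 Juniper=17 → close Briarlake (overflow 19)
  25÷6 = 4 each, +1 to first 1
Round 2: Ashgrove=26 Cedarfen=8 Elkhorn=7 Hollowpine=22 Ironridge=9 Juniper=21 → close Ashgrove (overflow 11)
  26÷5 = 5 each, +1 to first 1
Round 3: Cedarfen=14 Elkhorn=12 Hollowpine=27 Ironridge=14 Juniper=26 → close Hollowpine (overflow 15)
  27÷4 = 6 each, +1 to first 3
Round 4: Cedarfen=21 Elkhorn=19 Ironridge=21 Juniper=32 → close Juniper (overflow 21)
  32÷3 = 10 each, +1 to first 2
Round 5: Cedarfen=32 Elkhorn=30 Ironridge=31 → close Elkhorn (overflow 25)
  30÷2 = 15 each, +1 to first 0
Round 6: Cedarfen=47 Ironridge=46 → close Cedarfen (overflow 39)
  47÷1 = 47 each, +1 to first 0

Closure order: Briarlake, Ashgrove, Hollowpine, Juniper, Elkhorn, Cedarfen
Last habitat: Ironridge with 93 animals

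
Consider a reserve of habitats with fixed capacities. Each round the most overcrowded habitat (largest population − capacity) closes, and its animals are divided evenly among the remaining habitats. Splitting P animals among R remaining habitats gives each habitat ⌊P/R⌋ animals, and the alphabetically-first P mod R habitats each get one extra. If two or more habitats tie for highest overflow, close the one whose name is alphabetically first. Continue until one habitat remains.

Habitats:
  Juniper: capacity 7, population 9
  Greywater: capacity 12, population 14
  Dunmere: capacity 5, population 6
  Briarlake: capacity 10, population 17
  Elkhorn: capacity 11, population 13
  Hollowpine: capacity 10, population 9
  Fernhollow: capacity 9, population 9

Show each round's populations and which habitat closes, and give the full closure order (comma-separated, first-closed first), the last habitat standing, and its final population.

Round 1: Briarlake=17 Dunmere=6 Elkhorn=13 Fernhollow=9 Greywater=14 Hollowpine=9 Juniper=9 → close Briarlake (overflow 7)
  17÷6 = 2 each, +1 to first 5
Round 2: Dunmere=9 Elkhorn=16 Fernhollow=12 Greywater=17 Hollowpine=12 Juniper=11 → close Elkhorn (overflow 5)
  16÷5 = 3 each, +1 to first 1
Round 3: Dunmere=13 Fernhollow=15 Greywater=20 Hollowpine=15 Juniper=14 → close Dunmere (overflow 8)
  13÷4 = 3 each, +1 to first 1
Round 4: Fernhollow=19 Greywater=23 Hollowpine=18 Juniper=17 → close Greywater (overflow 11)
  23÷3 = 7 each, +1 to first 2
Round 5: Fernhollow=27 Hollowpine=26 Juniper=24 → close Fernhollow (overflow 18)
  27÷2 = 13 each, +1 to first 1
Round 6: Hollowpine=40 Juniper=37 → close Hollowpine (overflow 30)
  40÷1 = 40 each, +1 to first 0

Closure order: Briarlake, Elkhorn, Dunmere, Greywater, Fernhollow, Hollowpine
Last habitat: Juniper with 77 animals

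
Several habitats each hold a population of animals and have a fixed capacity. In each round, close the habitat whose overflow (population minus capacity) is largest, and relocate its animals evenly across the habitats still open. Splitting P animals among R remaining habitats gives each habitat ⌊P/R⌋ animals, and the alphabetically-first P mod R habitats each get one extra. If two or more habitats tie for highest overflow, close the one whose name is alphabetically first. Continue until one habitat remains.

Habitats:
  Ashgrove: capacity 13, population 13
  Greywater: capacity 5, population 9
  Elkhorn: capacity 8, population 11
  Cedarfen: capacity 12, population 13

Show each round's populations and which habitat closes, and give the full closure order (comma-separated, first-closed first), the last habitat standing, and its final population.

Closure order: Greywater, Elkhorn, Cedarfen
Last habitat: Ashgrove with 46 animals

Round 1: Ashgrove=13 Cedarfen=13 Elkhorn=11 Greywater=9 → close Greywater (overflow 4)
  9÷3 = 3 each, +1 to first 0
Round 2: Ashgrove=16 Cedarfen=16 Elkhorn=14 → close Elkhorn (overflow 6)
  14÷2 = 7 each, +1 to first 0
Round 3: Ashgrove=23 Cedarfen=23 → close Cedarfen (overflow 11)
  23÷1 = 23 each, +1 to first 0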